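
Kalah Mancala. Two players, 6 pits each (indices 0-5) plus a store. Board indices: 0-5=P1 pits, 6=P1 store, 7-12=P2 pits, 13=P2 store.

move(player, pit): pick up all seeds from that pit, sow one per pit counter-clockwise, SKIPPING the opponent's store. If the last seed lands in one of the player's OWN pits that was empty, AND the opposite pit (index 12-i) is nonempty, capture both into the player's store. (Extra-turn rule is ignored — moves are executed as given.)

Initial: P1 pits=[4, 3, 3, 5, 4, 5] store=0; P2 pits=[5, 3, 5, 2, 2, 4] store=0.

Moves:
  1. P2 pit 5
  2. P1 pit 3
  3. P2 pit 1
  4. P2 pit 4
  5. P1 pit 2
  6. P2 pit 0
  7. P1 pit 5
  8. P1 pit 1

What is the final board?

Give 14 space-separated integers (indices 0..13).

Move 1: P2 pit5 -> P1=[5,4,4,5,4,5](0) P2=[5,3,5,2,2,0](1)
Move 2: P1 pit3 -> P1=[5,4,4,0,5,6](1) P2=[6,4,5,2,2,0](1)
Move 3: P2 pit1 -> P1=[0,4,4,0,5,6](1) P2=[6,0,6,3,3,0](7)
Move 4: P2 pit4 -> P1=[1,4,4,0,5,6](1) P2=[6,0,6,3,0,1](8)
Move 5: P1 pit2 -> P1=[1,4,0,1,6,7](2) P2=[6,0,6,3,0,1](8)
Move 6: P2 pit0 -> P1=[1,4,0,1,6,7](2) P2=[0,1,7,4,1,2](9)
Move 7: P1 pit5 -> P1=[1,4,0,1,6,0](3) P2=[1,2,8,5,2,3](9)
Move 8: P1 pit1 -> P1=[1,0,1,2,7,0](5) P2=[0,2,8,5,2,3](9)

Answer: 1 0 1 2 7 0 5 0 2 8 5 2 3 9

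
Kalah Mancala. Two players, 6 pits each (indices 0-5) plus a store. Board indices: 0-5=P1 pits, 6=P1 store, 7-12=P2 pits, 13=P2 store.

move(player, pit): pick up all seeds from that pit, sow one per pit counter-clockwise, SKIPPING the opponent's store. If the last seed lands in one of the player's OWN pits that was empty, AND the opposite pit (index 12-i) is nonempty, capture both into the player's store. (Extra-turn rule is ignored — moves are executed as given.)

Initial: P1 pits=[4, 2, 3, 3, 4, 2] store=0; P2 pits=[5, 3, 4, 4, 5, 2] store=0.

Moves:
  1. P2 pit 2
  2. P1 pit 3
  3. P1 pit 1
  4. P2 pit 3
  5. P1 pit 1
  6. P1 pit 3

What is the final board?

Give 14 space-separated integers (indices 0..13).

Move 1: P2 pit2 -> P1=[4,2,3,3,4,2](0) P2=[5,3,0,5,6,3](1)
Move 2: P1 pit3 -> P1=[4,2,3,0,5,3](1) P2=[5,3,0,5,6,3](1)
Move 3: P1 pit1 -> P1=[4,0,4,1,5,3](1) P2=[5,3,0,5,6,3](1)
Move 4: P2 pit3 -> P1=[5,1,4,1,5,3](1) P2=[5,3,0,0,7,4](2)
Move 5: P1 pit1 -> P1=[5,0,5,1,5,3](1) P2=[5,3,0,0,7,4](2)
Move 6: P1 pit3 -> P1=[5,0,5,0,6,3](1) P2=[5,3,0,0,7,4](2)

Answer: 5 0 5 0 6 3 1 5 3 0 0 7 4 2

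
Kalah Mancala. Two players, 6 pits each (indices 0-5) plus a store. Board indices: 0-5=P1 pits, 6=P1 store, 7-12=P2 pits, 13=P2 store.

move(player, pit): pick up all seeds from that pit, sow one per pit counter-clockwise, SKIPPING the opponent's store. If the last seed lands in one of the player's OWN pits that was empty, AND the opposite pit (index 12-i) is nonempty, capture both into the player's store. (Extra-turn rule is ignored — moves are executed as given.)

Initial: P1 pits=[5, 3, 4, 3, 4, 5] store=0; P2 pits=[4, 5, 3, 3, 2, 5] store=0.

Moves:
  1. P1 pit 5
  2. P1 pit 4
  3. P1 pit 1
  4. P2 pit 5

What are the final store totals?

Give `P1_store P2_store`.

Move 1: P1 pit5 -> P1=[5,3,4,3,4,0](1) P2=[5,6,4,4,2,5](0)
Move 2: P1 pit4 -> P1=[5,3,4,3,0,1](2) P2=[6,7,4,4,2,5](0)
Move 3: P1 pit1 -> P1=[5,0,5,4,0,1](10) P2=[6,0,4,4,2,5](0)
Move 4: P2 pit5 -> P1=[6,1,6,5,0,1](10) P2=[6,0,4,4,2,0](1)

Answer: 10 1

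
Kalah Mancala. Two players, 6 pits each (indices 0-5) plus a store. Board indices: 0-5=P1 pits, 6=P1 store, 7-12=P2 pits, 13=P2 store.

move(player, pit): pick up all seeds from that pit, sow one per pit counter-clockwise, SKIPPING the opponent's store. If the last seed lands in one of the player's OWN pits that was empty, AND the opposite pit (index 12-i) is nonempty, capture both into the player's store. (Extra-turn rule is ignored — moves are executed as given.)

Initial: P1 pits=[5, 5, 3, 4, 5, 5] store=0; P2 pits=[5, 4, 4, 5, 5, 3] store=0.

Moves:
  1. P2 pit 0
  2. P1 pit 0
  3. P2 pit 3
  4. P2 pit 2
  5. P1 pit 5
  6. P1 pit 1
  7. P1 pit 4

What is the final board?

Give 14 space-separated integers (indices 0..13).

Answer: 2 0 6 6 0 2 3 3 8 2 3 10 6 2

Derivation:
Move 1: P2 pit0 -> P1=[5,5,3,4,5,5](0) P2=[0,5,5,6,6,4](0)
Move 2: P1 pit0 -> P1=[0,6,4,5,6,6](0) P2=[0,5,5,6,6,4](0)
Move 3: P2 pit3 -> P1=[1,7,5,5,6,6](0) P2=[0,5,5,0,7,5](1)
Move 4: P2 pit2 -> P1=[2,7,5,5,6,6](0) P2=[0,5,0,1,8,6](2)
Move 5: P1 pit5 -> P1=[2,7,5,5,6,0](1) P2=[1,6,1,2,9,6](2)
Move 6: P1 pit1 -> P1=[2,0,6,6,7,1](2) P2=[2,7,1,2,9,6](2)
Move 7: P1 pit4 -> P1=[2,0,6,6,0,2](3) P2=[3,8,2,3,10,6](2)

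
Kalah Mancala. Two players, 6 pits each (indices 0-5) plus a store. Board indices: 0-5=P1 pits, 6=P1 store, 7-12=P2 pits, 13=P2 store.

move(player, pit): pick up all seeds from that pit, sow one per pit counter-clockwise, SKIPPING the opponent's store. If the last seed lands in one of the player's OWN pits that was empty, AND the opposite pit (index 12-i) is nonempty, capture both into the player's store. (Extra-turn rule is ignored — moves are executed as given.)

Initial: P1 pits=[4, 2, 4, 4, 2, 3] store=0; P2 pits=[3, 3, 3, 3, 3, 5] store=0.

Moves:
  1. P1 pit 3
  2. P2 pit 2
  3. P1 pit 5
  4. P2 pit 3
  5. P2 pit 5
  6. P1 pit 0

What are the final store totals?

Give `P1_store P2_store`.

Move 1: P1 pit3 -> P1=[4,2,4,0,3,4](1) P2=[4,3,3,3,3,5](0)
Move 2: P2 pit2 -> P1=[4,2,4,0,3,4](1) P2=[4,3,0,4,4,6](0)
Move 3: P1 pit5 -> P1=[4,2,4,0,3,0](2) P2=[5,4,1,4,4,6](0)
Move 4: P2 pit3 -> P1=[5,2,4,0,3,0](2) P2=[5,4,1,0,5,7](1)
Move 5: P2 pit5 -> P1=[6,3,5,1,4,1](2) P2=[5,4,1,0,5,0](2)
Move 6: P1 pit0 -> P1=[0,4,6,2,5,2](3) P2=[5,4,1,0,5,0](2)

Answer: 3 2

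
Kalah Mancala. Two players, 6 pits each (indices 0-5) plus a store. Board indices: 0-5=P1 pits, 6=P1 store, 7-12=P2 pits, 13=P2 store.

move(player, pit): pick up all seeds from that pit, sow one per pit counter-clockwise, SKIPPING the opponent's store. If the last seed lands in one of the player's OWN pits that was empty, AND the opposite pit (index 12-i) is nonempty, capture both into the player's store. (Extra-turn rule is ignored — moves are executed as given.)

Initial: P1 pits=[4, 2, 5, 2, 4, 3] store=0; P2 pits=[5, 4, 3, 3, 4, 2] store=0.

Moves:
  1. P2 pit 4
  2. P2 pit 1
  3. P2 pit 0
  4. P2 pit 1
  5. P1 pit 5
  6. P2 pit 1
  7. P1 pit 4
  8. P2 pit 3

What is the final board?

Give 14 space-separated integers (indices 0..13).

Move 1: P2 pit4 -> P1=[5,3,5,2,4,3](0) P2=[5,4,3,3,0,3](1)
Move 2: P2 pit1 -> P1=[5,3,5,2,4,3](0) P2=[5,0,4,4,1,4](1)
Move 3: P2 pit0 -> P1=[5,3,5,2,4,3](0) P2=[0,1,5,5,2,5](1)
Move 4: P2 pit1 -> P1=[5,3,5,2,4,3](0) P2=[0,0,6,5,2,5](1)
Move 5: P1 pit5 -> P1=[5,3,5,2,4,0](1) P2=[1,1,6,5,2,5](1)
Move 6: P2 pit1 -> P1=[5,3,5,2,4,0](1) P2=[1,0,7,5,2,5](1)
Move 7: P1 pit4 -> P1=[5,3,5,2,0,1](2) P2=[2,1,7,5,2,5](1)
Move 8: P2 pit3 -> P1=[6,4,5,2,0,1](2) P2=[2,1,7,0,3,6](2)

Answer: 6 4 5 2 0 1 2 2 1 7 0 3 6 2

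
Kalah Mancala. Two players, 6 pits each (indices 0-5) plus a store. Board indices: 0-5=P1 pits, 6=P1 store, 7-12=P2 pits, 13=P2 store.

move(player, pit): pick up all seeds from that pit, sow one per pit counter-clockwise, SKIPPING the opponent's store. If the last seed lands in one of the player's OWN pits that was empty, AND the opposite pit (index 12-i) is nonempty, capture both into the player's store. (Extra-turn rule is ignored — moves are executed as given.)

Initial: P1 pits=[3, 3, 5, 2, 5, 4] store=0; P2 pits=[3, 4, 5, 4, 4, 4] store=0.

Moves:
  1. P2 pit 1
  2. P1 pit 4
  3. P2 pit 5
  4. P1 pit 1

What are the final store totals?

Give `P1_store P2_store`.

Answer: 1 1

Derivation:
Move 1: P2 pit1 -> P1=[3,3,5,2,5,4](0) P2=[3,0,6,5,5,5](0)
Move 2: P1 pit4 -> P1=[3,3,5,2,0,5](1) P2=[4,1,7,5,5,5](0)
Move 3: P2 pit5 -> P1=[4,4,6,3,0,5](1) P2=[4,1,7,5,5,0](1)
Move 4: P1 pit1 -> P1=[4,0,7,4,1,6](1) P2=[4,1,7,5,5,0](1)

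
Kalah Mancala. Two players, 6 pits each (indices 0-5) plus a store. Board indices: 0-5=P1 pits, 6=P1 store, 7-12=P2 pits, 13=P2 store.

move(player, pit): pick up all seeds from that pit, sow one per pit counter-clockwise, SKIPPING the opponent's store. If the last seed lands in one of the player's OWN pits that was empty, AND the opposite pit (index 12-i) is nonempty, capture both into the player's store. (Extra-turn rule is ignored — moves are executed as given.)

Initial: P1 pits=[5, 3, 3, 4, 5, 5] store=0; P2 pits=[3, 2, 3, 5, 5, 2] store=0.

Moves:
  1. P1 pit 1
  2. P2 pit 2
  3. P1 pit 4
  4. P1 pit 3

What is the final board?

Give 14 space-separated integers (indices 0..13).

Answer: 5 0 4 0 1 7 2 5 4 1 7 6 3 0

Derivation:
Move 1: P1 pit1 -> P1=[5,0,4,5,6,5](0) P2=[3,2,3,5,5,2](0)
Move 2: P2 pit2 -> P1=[5,0,4,5,6,5](0) P2=[3,2,0,6,6,3](0)
Move 3: P1 pit4 -> P1=[5,0,4,5,0,6](1) P2=[4,3,1,7,6,3](0)
Move 4: P1 pit3 -> P1=[5,0,4,0,1,7](2) P2=[5,4,1,7,6,3](0)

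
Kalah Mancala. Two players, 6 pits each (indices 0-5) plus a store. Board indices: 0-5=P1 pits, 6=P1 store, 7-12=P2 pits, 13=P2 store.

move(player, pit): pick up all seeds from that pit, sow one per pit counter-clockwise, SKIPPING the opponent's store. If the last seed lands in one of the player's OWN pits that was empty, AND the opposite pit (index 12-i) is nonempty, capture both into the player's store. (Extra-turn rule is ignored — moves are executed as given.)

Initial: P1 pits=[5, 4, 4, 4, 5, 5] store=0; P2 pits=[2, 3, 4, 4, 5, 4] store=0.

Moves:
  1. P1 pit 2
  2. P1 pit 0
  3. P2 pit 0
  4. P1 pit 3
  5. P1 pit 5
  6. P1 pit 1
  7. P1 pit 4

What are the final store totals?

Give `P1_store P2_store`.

Move 1: P1 pit2 -> P1=[5,4,0,5,6,6](1) P2=[2,3,4,4,5,4](0)
Move 2: P1 pit0 -> P1=[0,5,1,6,7,7](1) P2=[2,3,4,4,5,4](0)
Move 3: P2 pit0 -> P1=[0,5,1,6,7,7](1) P2=[0,4,5,4,5,4](0)
Move 4: P1 pit3 -> P1=[0,5,1,0,8,8](2) P2=[1,5,6,4,5,4](0)
Move 5: P1 pit5 -> P1=[0,5,1,0,8,0](9) P2=[2,6,7,5,6,0](0)
Move 6: P1 pit1 -> P1=[0,0,2,1,9,1](10) P2=[2,6,7,5,6,0](0)
Move 7: P1 pit4 -> P1=[0,0,2,1,0,2](13) P2=[3,7,8,6,7,0](0)

Answer: 13 0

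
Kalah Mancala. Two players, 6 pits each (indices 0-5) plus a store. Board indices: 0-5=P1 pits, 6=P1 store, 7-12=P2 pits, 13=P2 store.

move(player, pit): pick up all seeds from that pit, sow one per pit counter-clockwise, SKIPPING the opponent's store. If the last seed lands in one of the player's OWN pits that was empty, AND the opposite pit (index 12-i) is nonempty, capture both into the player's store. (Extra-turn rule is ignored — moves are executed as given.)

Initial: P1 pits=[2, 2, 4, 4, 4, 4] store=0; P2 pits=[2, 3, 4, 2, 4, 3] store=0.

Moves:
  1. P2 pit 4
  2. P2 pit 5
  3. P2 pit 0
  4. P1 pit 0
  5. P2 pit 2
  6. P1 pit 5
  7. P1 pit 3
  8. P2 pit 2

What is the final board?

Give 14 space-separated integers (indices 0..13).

Move 1: P2 pit4 -> P1=[3,3,4,4,4,4](0) P2=[2,3,4,2,0,4](1)
Move 2: P2 pit5 -> P1=[4,4,5,4,4,4](0) P2=[2,3,4,2,0,0](2)
Move 3: P2 pit0 -> P1=[4,4,5,4,4,4](0) P2=[0,4,5,2,0,0](2)
Move 4: P1 pit0 -> P1=[0,5,6,5,5,4](0) P2=[0,4,5,2,0,0](2)
Move 5: P2 pit2 -> P1=[1,5,6,5,5,4](0) P2=[0,4,0,3,1,1](3)
Move 6: P1 pit5 -> P1=[1,5,6,5,5,0](1) P2=[1,5,1,3,1,1](3)
Move 7: P1 pit3 -> P1=[1,5,6,0,6,1](2) P2=[2,6,1,3,1,1](3)
Move 8: P2 pit2 -> P1=[1,5,6,0,6,1](2) P2=[2,6,0,4,1,1](3)

Answer: 1 5 6 0 6 1 2 2 6 0 4 1 1 3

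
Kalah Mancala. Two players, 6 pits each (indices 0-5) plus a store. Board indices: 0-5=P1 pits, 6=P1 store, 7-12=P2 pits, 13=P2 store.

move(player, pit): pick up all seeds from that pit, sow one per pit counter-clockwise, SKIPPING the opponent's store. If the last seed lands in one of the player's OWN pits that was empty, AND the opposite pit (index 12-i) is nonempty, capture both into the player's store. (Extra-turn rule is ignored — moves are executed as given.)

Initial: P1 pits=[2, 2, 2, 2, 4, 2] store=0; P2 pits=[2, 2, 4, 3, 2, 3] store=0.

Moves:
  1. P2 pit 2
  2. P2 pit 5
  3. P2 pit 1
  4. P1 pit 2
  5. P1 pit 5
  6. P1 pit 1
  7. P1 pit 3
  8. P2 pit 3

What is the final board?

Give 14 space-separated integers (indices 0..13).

Move 1: P2 pit2 -> P1=[2,2,2,2,4,2](0) P2=[2,2,0,4,3,4](1)
Move 2: P2 pit5 -> P1=[3,3,3,2,4,2](0) P2=[2,2,0,4,3,0](2)
Move 3: P2 pit1 -> P1=[3,3,3,2,4,2](0) P2=[2,0,1,5,3,0](2)
Move 4: P1 pit2 -> P1=[3,3,0,3,5,3](0) P2=[2,0,1,5,3,0](2)
Move 5: P1 pit5 -> P1=[3,3,0,3,5,0](1) P2=[3,1,1,5,3,0](2)
Move 6: P1 pit1 -> P1=[3,0,1,4,6,0](1) P2=[3,1,1,5,3,0](2)
Move 7: P1 pit3 -> P1=[3,0,1,0,7,1](2) P2=[4,1,1,5,3,0](2)
Move 8: P2 pit3 -> P1=[4,1,1,0,7,1](2) P2=[4,1,1,0,4,1](3)

Answer: 4 1 1 0 7 1 2 4 1 1 0 4 1 3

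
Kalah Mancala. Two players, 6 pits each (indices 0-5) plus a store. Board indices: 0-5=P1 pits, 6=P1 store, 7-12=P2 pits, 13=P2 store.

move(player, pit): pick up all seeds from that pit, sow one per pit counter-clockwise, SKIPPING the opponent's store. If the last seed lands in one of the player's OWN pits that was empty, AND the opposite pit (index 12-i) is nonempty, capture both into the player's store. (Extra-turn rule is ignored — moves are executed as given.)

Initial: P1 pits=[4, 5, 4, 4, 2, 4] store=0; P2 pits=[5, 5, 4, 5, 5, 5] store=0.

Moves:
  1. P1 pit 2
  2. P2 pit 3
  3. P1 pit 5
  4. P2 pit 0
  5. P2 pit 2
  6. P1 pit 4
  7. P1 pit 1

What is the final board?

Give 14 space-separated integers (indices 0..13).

Answer: 6 0 1 6 1 2 4 2 8 0 3 8 8 3

Derivation:
Move 1: P1 pit2 -> P1=[4,5,0,5,3,5](1) P2=[5,5,4,5,5,5](0)
Move 2: P2 pit3 -> P1=[5,6,0,5,3,5](1) P2=[5,5,4,0,6,6](1)
Move 3: P1 pit5 -> P1=[5,6,0,5,3,0](2) P2=[6,6,5,1,6,6](1)
Move 4: P2 pit0 -> P1=[5,6,0,5,3,0](2) P2=[0,7,6,2,7,7](2)
Move 5: P2 pit2 -> P1=[6,7,0,5,3,0](2) P2=[0,7,0,3,8,8](3)
Move 6: P1 pit4 -> P1=[6,7,0,5,0,1](3) P2=[1,7,0,3,8,8](3)
Move 7: P1 pit1 -> P1=[6,0,1,6,1,2](4) P2=[2,8,0,3,8,8](3)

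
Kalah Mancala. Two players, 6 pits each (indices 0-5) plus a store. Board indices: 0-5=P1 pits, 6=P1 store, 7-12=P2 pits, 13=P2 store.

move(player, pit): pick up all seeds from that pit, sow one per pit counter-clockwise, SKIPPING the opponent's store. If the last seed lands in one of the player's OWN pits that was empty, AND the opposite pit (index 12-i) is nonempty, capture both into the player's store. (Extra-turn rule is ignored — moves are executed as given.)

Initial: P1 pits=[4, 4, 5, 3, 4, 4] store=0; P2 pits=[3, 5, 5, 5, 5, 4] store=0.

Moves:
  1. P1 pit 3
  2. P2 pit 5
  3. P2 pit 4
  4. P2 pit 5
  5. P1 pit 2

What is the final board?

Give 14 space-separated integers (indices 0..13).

Answer: 6 6 0 1 6 6 2 4 6 6 5 0 0 3

Derivation:
Move 1: P1 pit3 -> P1=[4,4,5,0,5,5](1) P2=[3,5,5,5,5,4](0)
Move 2: P2 pit5 -> P1=[5,5,6,0,5,5](1) P2=[3,5,5,5,5,0](1)
Move 3: P2 pit4 -> P1=[6,6,7,0,5,5](1) P2=[3,5,5,5,0,1](2)
Move 4: P2 pit5 -> P1=[6,6,7,0,5,5](1) P2=[3,5,5,5,0,0](3)
Move 5: P1 pit2 -> P1=[6,6,0,1,6,6](2) P2=[4,6,6,5,0,0](3)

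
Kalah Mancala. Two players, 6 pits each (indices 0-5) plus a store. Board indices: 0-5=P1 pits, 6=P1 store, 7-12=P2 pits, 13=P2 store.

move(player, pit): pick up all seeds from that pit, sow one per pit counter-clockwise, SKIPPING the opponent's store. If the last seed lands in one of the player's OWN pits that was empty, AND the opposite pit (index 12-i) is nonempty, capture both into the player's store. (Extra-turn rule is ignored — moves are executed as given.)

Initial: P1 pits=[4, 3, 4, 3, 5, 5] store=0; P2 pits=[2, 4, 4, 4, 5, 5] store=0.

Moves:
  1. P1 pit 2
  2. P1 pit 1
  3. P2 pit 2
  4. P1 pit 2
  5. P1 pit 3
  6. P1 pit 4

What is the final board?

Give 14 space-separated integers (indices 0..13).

Move 1: P1 pit2 -> P1=[4,3,0,4,6,6](1) P2=[2,4,4,4,5,5](0)
Move 2: P1 pit1 -> P1=[4,0,1,5,7,6](1) P2=[2,4,4,4,5,5](0)
Move 3: P2 pit2 -> P1=[4,0,1,5,7,6](1) P2=[2,4,0,5,6,6](1)
Move 4: P1 pit2 -> P1=[4,0,0,6,7,6](1) P2=[2,4,0,5,6,6](1)
Move 5: P1 pit3 -> P1=[4,0,0,0,8,7](2) P2=[3,5,1,5,6,6](1)
Move 6: P1 pit4 -> P1=[4,0,0,0,0,8](3) P2=[4,6,2,6,7,7](1)

Answer: 4 0 0 0 0 8 3 4 6 2 6 7 7 1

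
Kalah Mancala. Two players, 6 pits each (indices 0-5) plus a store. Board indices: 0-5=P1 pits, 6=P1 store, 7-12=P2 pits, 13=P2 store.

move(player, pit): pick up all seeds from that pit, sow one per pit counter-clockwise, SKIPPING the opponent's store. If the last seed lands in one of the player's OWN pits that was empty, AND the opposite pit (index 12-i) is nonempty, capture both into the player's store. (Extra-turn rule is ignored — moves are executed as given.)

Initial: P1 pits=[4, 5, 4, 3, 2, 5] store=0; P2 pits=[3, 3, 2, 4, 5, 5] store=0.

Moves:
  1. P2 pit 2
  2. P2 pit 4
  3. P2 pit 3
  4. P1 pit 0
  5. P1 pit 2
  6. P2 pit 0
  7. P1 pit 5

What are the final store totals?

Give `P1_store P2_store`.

Move 1: P2 pit2 -> P1=[4,5,4,3,2,5](0) P2=[3,3,0,5,6,5](0)
Move 2: P2 pit4 -> P1=[5,6,5,4,2,5](0) P2=[3,3,0,5,0,6](1)
Move 3: P2 pit3 -> P1=[6,7,5,4,2,5](0) P2=[3,3,0,0,1,7](2)
Move 4: P1 pit0 -> P1=[0,8,6,5,3,6](1) P2=[3,3,0,0,1,7](2)
Move 5: P1 pit2 -> P1=[0,8,0,6,4,7](2) P2=[4,4,0,0,1,7](2)
Move 6: P2 pit0 -> P1=[0,8,0,6,4,7](2) P2=[0,5,1,1,2,7](2)
Move 7: P1 pit5 -> P1=[0,8,0,6,4,0](3) P2=[1,6,2,2,3,8](2)

Answer: 3 2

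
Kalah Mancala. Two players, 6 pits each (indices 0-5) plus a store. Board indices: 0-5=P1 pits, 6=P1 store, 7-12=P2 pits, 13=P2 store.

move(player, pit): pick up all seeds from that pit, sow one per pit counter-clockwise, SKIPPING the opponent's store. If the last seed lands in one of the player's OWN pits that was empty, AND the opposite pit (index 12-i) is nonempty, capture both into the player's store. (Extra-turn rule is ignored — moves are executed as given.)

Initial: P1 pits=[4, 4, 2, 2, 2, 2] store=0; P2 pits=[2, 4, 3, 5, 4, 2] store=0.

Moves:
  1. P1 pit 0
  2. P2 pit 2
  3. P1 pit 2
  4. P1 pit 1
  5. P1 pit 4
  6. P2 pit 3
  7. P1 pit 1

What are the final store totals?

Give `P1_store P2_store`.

Answer: 2 1

Derivation:
Move 1: P1 pit0 -> P1=[0,5,3,3,3,2](0) P2=[2,4,3,5,4,2](0)
Move 2: P2 pit2 -> P1=[0,5,3,3,3,2](0) P2=[2,4,0,6,5,3](0)
Move 3: P1 pit2 -> P1=[0,5,0,4,4,3](0) P2=[2,4,0,6,5,3](0)
Move 4: P1 pit1 -> P1=[0,0,1,5,5,4](1) P2=[2,4,0,6,5,3](0)
Move 5: P1 pit4 -> P1=[0,0,1,5,0,5](2) P2=[3,5,1,6,5,3](0)
Move 6: P2 pit3 -> P1=[1,1,2,5,0,5](2) P2=[3,5,1,0,6,4](1)
Move 7: P1 pit1 -> P1=[1,0,3,5,0,5](2) P2=[3,5,1,0,6,4](1)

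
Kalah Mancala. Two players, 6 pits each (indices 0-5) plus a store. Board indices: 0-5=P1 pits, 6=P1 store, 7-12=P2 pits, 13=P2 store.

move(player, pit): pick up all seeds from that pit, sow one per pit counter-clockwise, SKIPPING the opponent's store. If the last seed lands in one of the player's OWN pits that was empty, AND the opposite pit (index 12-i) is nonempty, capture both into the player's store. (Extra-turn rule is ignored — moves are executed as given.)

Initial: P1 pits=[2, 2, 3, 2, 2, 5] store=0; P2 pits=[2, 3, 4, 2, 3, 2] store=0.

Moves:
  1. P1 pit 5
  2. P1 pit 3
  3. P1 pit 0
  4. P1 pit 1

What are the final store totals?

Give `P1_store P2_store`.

Answer: 5 0

Derivation:
Move 1: P1 pit5 -> P1=[2,2,3,2,2,0](1) P2=[3,4,5,3,3,2](0)
Move 2: P1 pit3 -> P1=[2,2,3,0,3,0](5) P2=[0,4,5,3,3,2](0)
Move 3: P1 pit0 -> P1=[0,3,4,0,3,0](5) P2=[0,4,5,3,3,2](0)
Move 4: P1 pit1 -> P1=[0,0,5,1,4,0](5) P2=[0,4,5,3,3,2](0)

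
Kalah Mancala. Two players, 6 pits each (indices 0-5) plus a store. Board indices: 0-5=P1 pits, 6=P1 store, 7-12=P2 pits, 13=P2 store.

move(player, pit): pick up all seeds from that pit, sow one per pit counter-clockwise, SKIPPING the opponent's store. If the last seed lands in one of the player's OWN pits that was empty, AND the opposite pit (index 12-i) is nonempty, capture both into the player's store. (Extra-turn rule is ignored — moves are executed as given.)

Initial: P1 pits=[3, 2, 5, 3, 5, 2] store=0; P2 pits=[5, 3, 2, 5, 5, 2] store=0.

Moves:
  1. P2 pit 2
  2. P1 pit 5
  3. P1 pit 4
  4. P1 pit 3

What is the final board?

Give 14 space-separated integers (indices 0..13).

Move 1: P2 pit2 -> P1=[3,2,5,3,5,2](0) P2=[5,3,0,6,6,2](0)
Move 2: P1 pit5 -> P1=[3,2,5,3,5,0](1) P2=[6,3,0,6,6,2](0)
Move 3: P1 pit4 -> P1=[3,2,5,3,0,1](2) P2=[7,4,1,6,6,2](0)
Move 4: P1 pit3 -> P1=[3,2,5,0,1,2](3) P2=[7,4,1,6,6,2](0)

Answer: 3 2 5 0 1 2 3 7 4 1 6 6 2 0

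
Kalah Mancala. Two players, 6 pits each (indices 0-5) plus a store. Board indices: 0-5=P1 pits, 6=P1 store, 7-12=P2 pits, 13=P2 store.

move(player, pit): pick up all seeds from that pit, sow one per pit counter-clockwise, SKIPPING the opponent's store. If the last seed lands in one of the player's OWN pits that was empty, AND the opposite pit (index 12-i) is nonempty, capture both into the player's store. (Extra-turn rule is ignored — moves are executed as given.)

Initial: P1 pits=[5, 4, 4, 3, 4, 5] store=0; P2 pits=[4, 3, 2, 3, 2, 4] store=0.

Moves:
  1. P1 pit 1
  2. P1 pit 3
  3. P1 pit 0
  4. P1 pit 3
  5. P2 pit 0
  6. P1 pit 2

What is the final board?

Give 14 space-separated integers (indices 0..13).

Answer: 0 1 0 1 9 9 2 1 5 3 4 3 5 0

Derivation:
Move 1: P1 pit1 -> P1=[5,0,5,4,5,6](0) P2=[4,3,2,3,2,4](0)
Move 2: P1 pit3 -> P1=[5,0,5,0,6,7](1) P2=[5,3,2,3,2,4](0)
Move 3: P1 pit0 -> P1=[0,1,6,1,7,8](1) P2=[5,3,2,3,2,4](0)
Move 4: P1 pit3 -> P1=[0,1,6,0,8,8](1) P2=[5,3,2,3,2,4](0)
Move 5: P2 pit0 -> P1=[0,1,6,0,8,8](1) P2=[0,4,3,4,3,5](0)
Move 6: P1 pit2 -> P1=[0,1,0,1,9,9](2) P2=[1,5,3,4,3,5](0)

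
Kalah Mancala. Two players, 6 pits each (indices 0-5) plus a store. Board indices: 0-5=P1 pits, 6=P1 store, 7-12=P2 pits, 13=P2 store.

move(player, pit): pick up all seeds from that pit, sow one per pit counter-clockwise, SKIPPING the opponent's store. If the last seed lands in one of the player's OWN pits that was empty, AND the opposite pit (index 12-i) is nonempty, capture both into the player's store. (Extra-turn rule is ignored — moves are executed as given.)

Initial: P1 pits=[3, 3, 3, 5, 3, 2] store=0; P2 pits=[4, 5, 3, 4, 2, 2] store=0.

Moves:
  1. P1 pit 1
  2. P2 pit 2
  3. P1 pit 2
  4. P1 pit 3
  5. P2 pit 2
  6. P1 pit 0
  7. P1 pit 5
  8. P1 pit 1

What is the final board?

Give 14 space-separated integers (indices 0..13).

Answer: 0 0 2 1 6 0 3 6 7 1 7 3 3 0

Derivation:
Move 1: P1 pit1 -> P1=[3,0,4,6,4,2](0) P2=[4,5,3,4,2,2](0)
Move 2: P2 pit2 -> P1=[3,0,4,6,4,2](0) P2=[4,5,0,5,3,3](0)
Move 3: P1 pit2 -> P1=[3,0,0,7,5,3](1) P2=[4,5,0,5,3,3](0)
Move 4: P1 pit3 -> P1=[3,0,0,0,6,4](2) P2=[5,6,1,6,3,3](0)
Move 5: P2 pit2 -> P1=[3,0,0,0,6,4](2) P2=[5,6,0,7,3,3](0)
Move 6: P1 pit0 -> P1=[0,1,1,1,6,4](2) P2=[5,6,0,7,3,3](0)
Move 7: P1 pit5 -> P1=[0,1,1,1,6,0](3) P2=[6,7,1,7,3,3](0)
Move 8: P1 pit1 -> P1=[0,0,2,1,6,0](3) P2=[6,7,1,7,3,3](0)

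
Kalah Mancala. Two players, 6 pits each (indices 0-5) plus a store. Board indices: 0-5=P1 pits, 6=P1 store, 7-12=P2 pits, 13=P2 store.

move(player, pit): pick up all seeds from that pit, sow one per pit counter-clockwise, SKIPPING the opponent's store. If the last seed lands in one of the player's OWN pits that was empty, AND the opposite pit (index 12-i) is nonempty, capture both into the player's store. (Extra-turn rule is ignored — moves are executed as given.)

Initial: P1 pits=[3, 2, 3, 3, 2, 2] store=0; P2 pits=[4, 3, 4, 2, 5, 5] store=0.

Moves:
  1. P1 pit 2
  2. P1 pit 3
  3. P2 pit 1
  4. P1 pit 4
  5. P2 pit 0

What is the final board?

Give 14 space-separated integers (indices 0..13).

Move 1: P1 pit2 -> P1=[3,2,0,4,3,3](0) P2=[4,3,4,2,5,5](0)
Move 2: P1 pit3 -> P1=[3,2,0,0,4,4](1) P2=[5,3,4,2,5,5](0)
Move 3: P2 pit1 -> P1=[3,2,0,0,4,4](1) P2=[5,0,5,3,6,5](0)
Move 4: P1 pit4 -> P1=[3,2,0,0,0,5](2) P2=[6,1,5,3,6,5](0)
Move 5: P2 pit0 -> P1=[3,2,0,0,0,5](2) P2=[0,2,6,4,7,6](1)

Answer: 3 2 0 0 0 5 2 0 2 6 4 7 6 1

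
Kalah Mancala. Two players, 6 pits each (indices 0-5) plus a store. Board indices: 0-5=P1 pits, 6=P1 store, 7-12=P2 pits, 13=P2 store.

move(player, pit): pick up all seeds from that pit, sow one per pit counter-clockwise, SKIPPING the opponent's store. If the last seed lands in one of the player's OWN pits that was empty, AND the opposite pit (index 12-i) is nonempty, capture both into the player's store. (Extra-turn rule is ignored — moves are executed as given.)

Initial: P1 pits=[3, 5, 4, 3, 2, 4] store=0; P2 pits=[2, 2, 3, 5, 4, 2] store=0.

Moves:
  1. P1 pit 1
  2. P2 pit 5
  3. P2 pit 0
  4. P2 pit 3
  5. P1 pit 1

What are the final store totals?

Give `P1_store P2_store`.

Answer: 1 2

Derivation:
Move 1: P1 pit1 -> P1=[3,0,5,4,3,5](1) P2=[2,2,3,5,4,2](0)
Move 2: P2 pit5 -> P1=[4,0,5,4,3,5](1) P2=[2,2,3,5,4,0](1)
Move 3: P2 pit0 -> P1=[4,0,5,4,3,5](1) P2=[0,3,4,5,4,0](1)
Move 4: P2 pit3 -> P1=[5,1,5,4,3,5](1) P2=[0,3,4,0,5,1](2)
Move 5: P1 pit1 -> P1=[5,0,6,4,3,5](1) P2=[0,3,4,0,5,1](2)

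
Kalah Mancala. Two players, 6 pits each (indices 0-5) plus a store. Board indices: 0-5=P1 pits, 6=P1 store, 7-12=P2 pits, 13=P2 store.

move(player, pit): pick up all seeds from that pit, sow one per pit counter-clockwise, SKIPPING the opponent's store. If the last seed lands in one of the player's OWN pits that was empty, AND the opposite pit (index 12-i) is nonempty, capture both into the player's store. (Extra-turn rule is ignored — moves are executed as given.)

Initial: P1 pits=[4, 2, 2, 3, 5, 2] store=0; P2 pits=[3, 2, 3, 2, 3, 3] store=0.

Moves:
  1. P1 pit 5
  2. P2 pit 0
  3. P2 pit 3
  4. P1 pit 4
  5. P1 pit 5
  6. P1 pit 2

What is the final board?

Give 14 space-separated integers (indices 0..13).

Move 1: P1 pit5 -> P1=[4,2,2,3,5,0](1) P2=[4,2,3,2,3,3](0)
Move 2: P2 pit0 -> P1=[4,2,2,3,5,0](1) P2=[0,3,4,3,4,3](0)
Move 3: P2 pit3 -> P1=[4,2,2,3,5,0](1) P2=[0,3,4,0,5,4](1)
Move 4: P1 pit4 -> P1=[4,2,2,3,0,1](2) P2=[1,4,5,0,5,4](1)
Move 5: P1 pit5 -> P1=[4,2,2,3,0,0](3) P2=[1,4,5,0,5,4](1)
Move 6: P1 pit2 -> P1=[4,2,0,4,0,0](8) P2=[1,0,5,0,5,4](1)

Answer: 4 2 0 4 0 0 8 1 0 5 0 5 4 1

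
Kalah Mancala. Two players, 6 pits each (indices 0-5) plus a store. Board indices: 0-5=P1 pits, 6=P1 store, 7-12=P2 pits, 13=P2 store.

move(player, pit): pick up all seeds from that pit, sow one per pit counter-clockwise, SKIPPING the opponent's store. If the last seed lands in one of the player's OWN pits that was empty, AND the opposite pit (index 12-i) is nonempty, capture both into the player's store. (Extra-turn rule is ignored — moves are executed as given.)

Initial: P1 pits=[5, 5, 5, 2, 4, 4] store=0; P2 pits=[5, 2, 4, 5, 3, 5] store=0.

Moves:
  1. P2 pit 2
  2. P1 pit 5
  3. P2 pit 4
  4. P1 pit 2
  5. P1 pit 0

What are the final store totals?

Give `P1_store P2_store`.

Move 1: P2 pit2 -> P1=[5,5,5,2,4,4](0) P2=[5,2,0,6,4,6](1)
Move 2: P1 pit5 -> P1=[5,5,5,2,4,0](1) P2=[6,3,1,6,4,6](1)
Move 3: P2 pit4 -> P1=[6,6,5,2,4,0](1) P2=[6,3,1,6,0,7](2)
Move 4: P1 pit2 -> P1=[6,6,0,3,5,1](2) P2=[7,3,1,6,0,7](2)
Move 5: P1 pit0 -> P1=[0,7,1,4,6,2](3) P2=[7,3,1,6,0,7](2)

Answer: 3 2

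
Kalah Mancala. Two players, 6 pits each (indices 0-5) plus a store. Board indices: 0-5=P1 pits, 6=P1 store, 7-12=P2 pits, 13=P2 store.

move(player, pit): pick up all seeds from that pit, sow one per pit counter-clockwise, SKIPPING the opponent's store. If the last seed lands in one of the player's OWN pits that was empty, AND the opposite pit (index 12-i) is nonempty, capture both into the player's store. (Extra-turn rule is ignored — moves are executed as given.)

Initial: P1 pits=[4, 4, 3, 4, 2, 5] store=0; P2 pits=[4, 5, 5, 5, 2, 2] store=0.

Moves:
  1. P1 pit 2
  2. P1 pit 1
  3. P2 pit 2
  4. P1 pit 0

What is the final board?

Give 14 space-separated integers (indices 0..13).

Move 1: P1 pit2 -> P1=[4,4,0,5,3,6](0) P2=[4,5,5,5,2,2](0)
Move 2: P1 pit1 -> P1=[4,0,1,6,4,7](0) P2=[4,5,5,5,2,2](0)
Move 3: P2 pit2 -> P1=[5,0,1,6,4,7](0) P2=[4,5,0,6,3,3](1)
Move 4: P1 pit0 -> P1=[0,1,2,7,5,8](0) P2=[4,5,0,6,3,3](1)

Answer: 0 1 2 7 5 8 0 4 5 0 6 3 3 1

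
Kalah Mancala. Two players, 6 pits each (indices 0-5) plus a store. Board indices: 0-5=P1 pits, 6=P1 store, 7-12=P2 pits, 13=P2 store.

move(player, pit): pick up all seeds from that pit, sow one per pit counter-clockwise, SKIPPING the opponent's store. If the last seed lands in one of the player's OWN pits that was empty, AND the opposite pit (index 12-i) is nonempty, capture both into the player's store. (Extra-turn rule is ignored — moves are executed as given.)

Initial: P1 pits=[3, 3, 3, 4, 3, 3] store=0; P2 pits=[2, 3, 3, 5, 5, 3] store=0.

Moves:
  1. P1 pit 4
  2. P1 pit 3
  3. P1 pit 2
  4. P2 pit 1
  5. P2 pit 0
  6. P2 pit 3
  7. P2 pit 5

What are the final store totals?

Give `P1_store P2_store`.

Move 1: P1 pit4 -> P1=[3,3,3,4,0,4](1) P2=[3,3,3,5,5,3](0)
Move 2: P1 pit3 -> P1=[3,3,3,0,1,5](2) P2=[4,3,3,5,5,3](0)
Move 3: P1 pit2 -> P1=[3,3,0,1,2,6](2) P2=[4,3,3,5,5,3](0)
Move 4: P2 pit1 -> P1=[3,3,0,1,2,6](2) P2=[4,0,4,6,6,3](0)
Move 5: P2 pit0 -> P1=[3,3,0,1,2,6](2) P2=[0,1,5,7,7,3](0)
Move 6: P2 pit3 -> P1=[4,4,1,2,2,6](2) P2=[0,1,5,0,8,4](1)
Move 7: P2 pit5 -> P1=[5,5,2,2,2,6](2) P2=[0,1,5,0,8,0](2)

Answer: 2 2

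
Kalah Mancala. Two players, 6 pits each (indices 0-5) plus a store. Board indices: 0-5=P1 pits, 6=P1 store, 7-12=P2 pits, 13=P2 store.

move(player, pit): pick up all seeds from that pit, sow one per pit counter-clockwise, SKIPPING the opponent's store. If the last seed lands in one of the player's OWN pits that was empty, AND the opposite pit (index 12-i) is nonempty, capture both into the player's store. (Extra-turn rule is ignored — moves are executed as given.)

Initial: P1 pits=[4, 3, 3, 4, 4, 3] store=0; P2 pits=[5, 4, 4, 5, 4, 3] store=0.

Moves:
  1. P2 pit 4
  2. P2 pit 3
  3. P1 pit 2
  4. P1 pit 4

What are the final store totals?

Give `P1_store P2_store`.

Move 1: P2 pit4 -> P1=[5,4,3,4,4,3](0) P2=[5,4,4,5,0,4](1)
Move 2: P2 pit3 -> P1=[6,5,3,4,4,3](0) P2=[5,4,4,0,1,5](2)
Move 3: P1 pit2 -> P1=[6,5,0,5,5,4](0) P2=[5,4,4,0,1,5](2)
Move 4: P1 pit4 -> P1=[6,5,0,5,0,5](1) P2=[6,5,5,0,1,5](2)

Answer: 1 2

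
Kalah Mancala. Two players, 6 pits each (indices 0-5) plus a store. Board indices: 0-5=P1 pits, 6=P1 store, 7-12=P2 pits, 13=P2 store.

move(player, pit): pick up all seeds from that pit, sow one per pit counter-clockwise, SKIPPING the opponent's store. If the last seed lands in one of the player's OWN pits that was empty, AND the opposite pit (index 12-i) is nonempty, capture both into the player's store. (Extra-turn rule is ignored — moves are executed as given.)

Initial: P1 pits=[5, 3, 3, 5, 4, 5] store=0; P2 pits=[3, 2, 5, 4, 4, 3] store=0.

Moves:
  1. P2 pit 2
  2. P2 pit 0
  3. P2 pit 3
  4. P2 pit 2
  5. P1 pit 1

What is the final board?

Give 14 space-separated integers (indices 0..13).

Move 1: P2 pit2 -> P1=[6,3,3,5,4,5](0) P2=[3,2,0,5,5,4](1)
Move 2: P2 pit0 -> P1=[6,3,3,5,4,5](0) P2=[0,3,1,6,5,4](1)
Move 3: P2 pit3 -> P1=[7,4,4,5,4,5](0) P2=[0,3,1,0,6,5](2)
Move 4: P2 pit2 -> P1=[7,4,0,5,4,5](0) P2=[0,3,0,0,6,5](7)
Move 5: P1 pit1 -> P1=[7,0,1,6,5,6](0) P2=[0,3,0,0,6,5](7)

Answer: 7 0 1 6 5 6 0 0 3 0 0 6 5 7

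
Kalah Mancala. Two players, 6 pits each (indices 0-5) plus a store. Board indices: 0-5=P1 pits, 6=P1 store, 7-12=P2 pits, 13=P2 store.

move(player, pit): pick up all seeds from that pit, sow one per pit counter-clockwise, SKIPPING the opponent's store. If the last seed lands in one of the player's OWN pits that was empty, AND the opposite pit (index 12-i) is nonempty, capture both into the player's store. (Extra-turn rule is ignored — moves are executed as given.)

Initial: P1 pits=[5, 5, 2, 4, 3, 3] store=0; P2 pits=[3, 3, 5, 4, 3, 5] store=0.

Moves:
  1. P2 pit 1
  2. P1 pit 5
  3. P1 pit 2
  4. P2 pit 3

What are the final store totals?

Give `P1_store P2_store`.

Answer: 1 1

Derivation:
Move 1: P2 pit1 -> P1=[5,5,2,4,3,3](0) P2=[3,0,6,5,4,5](0)
Move 2: P1 pit5 -> P1=[5,5,2,4,3,0](1) P2=[4,1,6,5,4,5](0)
Move 3: P1 pit2 -> P1=[5,5,0,5,4,0](1) P2=[4,1,6,5,4,5](0)
Move 4: P2 pit3 -> P1=[6,6,0,5,4,0](1) P2=[4,1,6,0,5,6](1)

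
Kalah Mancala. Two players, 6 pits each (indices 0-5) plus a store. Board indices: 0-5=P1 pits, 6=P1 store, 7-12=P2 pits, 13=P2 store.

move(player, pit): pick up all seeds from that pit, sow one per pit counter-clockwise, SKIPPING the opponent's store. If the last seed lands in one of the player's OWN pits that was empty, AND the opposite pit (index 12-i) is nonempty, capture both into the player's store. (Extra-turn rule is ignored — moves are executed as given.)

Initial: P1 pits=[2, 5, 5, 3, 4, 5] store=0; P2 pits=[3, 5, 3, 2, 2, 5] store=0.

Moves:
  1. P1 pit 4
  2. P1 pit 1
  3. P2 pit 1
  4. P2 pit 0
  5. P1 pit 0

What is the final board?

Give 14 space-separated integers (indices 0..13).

Answer: 0 1 7 5 1 7 2 0 1 5 4 4 6 1

Derivation:
Move 1: P1 pit4 -> P1=[2,5,5,3,0,6](1) P2=[4,6,3,2,2,5](0)
Move 2: P1 pit1 -> P1=[2,0,6,4,1,7](2) P2=[4,6,3,2,2,5](0)
Move 3: P2 pit1 -> P1=[3,0,6,4,1,7](2) P2=[4,0,4,3,3,6](1)
Move 4: P2 pit0 -> P1=[3,0,6,4,1,7](2) P2=[0,1,5,4,4,6](1)
Move 5: P1 pit0 -> P1=[0,1,7,5,1,7](2) P2=[0,1,5,4,4,6](1)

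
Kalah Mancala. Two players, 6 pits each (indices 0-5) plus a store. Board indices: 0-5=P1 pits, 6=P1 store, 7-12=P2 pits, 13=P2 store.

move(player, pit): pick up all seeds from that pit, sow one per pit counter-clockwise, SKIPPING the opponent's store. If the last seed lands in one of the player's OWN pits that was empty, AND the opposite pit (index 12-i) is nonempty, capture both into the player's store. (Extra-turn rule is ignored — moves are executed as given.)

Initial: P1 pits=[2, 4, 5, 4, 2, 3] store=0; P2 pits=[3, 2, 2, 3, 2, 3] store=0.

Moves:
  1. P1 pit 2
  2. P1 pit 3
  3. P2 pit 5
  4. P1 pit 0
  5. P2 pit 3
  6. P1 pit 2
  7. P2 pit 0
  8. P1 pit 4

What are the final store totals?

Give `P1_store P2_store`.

Move 1: P1 pit2 -> P1=[2,4,0,5,3,4](1) P2=[4,2,2,3,2,3](0)
Move 2: P1 pit3 -> P1=[2,4,0,0,4,5](2) P2=[5,3,2,3,2,3](0)
Move 3: P2 pit5 -> P1=[3,5,0,0,4,5](2) P2=[5,3,2,3,2,0](1)
Move 4: P1 pit0 -> P1=[0,6,1,0,4,5](5) P2=[5,3,0,3,2,0](1)
Move 5: P2 pit3 -> P1=[0,6,1,0,4,5](5) P2=[5,3,0,0,3,1](2)
Move 6: P1 pit2 -> P1=[0,6,0,1,4,5](5) P2=[5,3,0,0,3,1](2)
Move 7: P2 pit0 -> P1=[0,6,0,1,4,5](5) P2=[0,4,1,1,4,2](2)
Move 8: P1 pit4 -> P1=[0,6,0,1,0,6](6) P2=[1,5,1,1,4,2](2)

Answer: 6 2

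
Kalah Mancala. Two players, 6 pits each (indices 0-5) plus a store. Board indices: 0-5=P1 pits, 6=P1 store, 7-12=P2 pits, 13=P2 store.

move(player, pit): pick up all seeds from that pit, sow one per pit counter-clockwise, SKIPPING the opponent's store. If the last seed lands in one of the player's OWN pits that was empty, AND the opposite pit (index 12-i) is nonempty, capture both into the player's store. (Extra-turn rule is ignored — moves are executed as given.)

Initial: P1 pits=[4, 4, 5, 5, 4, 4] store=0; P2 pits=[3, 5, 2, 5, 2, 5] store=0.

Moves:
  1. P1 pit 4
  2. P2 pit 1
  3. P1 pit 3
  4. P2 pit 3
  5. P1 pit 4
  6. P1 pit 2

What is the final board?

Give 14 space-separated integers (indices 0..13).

Answer: 6 5 0 1 1 8 3 6 2 3 0 4 7 2

Derivation:
Move 1: P1 pit4 -> P1=[4,4,5,5,0,5](1) P2=[4,6,2,5,2,5](0)
Move 2: P2 pit1 -> P1=[5,4,5,5,0,5](1) P2=[4,0,3,6,3,6](1)
Move 3: P1 pit3 -> P1=[5,4,5,0,1,6](2) P2=[5,1,3,6,3,6](1)
Move 4: P2 pit3 -> P1=[6,5,6,0,1,6](2) P2=[5,1,3,0,4,7](2)
Move 5: P1 pit4 -> P1=[6,5,6,0,0,7](2) P2=[5,1,3,0,4,7](2)
Move 6: P1 pit2 -> P1=[6,5,0,1,1,8](3) P2=[6,2,3,0,4,7](2)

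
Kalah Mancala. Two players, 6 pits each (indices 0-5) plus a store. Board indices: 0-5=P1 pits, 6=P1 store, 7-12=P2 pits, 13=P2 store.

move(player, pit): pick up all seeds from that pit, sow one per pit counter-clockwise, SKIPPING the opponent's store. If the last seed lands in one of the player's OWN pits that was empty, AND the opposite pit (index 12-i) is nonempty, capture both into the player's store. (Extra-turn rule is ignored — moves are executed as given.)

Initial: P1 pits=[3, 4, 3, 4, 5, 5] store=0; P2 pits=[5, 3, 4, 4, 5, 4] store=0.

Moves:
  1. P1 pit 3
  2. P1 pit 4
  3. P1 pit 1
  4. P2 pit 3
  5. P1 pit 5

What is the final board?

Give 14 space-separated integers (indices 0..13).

Move 1: P1 pit3 -> P1=[3,4,3,0,6,6](1) P2=[6,3,4,4,5,4](0)
Move 2: P1 pit4 -> P1=[3,4,3,0,0,7](2) P2=[7,4,5,5,5,4](0)
Move 3: P1 pit1 -> P1=[3,0,4,1,1,8](2) P2=[7,4,5,5,5,4](0)
Move 4: P2 pit3 -> P1=[4,1,4,1,1,8](2) P2=[7,4,5,0,6,5](1)
Move 5: P1 pit5 -> P1=[5,1,4,1,1,0](3) P2=[8,5,6,1,7,6](1)

Answer: 5 1 4 1 1 0 3 8 5 6 1 7 6 1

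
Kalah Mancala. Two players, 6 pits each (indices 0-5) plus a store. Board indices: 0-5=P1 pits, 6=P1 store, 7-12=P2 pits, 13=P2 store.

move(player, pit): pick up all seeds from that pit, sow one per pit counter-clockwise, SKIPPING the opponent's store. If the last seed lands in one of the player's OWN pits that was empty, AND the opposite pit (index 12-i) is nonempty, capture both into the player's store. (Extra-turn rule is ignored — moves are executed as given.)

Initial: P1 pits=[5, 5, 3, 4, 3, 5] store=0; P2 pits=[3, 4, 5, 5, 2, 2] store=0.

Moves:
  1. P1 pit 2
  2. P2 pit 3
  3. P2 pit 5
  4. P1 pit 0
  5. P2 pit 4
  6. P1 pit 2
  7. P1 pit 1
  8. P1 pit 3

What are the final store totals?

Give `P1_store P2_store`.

Answer: 3 3

Derivation:
Move 1: P1 pit2 -> P1=[5,5,0,5,4,6](0) P2=[3,4,5,5,2,2](0)
Move 2: P2 pit3 -> P1=[6,6,0,5,4,6](0) P2=[3,4,5,0,3,3](1)
Move 3: P2 pit5 -> P1=[7,7,0,5,4,6](0) P2=[3,4,5,0,3,0](2)
Move 4: P1 pit0 -> P1=[0,8,1,6,5,7](1) P2=[4,4,5,0,3,0](2)
Move 5: P2 pit4 -> P1=[1,8,1,6,5,7](1) P2=[4,4,5,0,0,1](3)
Move 6: P1 pit2 -> P1=[1,8,0,7,5,7](1) P2=[4,4,5,0,0,1](3)
Move 7: P1 pit1 -> P1=[1,0,1,8,6,8](2) P2=[5,5,6,0,0,1](3)
Move 8: P1 pit3 -> P1=[1,0,1,0,7,9](3) P2=[6,6,7,1,1,1](3)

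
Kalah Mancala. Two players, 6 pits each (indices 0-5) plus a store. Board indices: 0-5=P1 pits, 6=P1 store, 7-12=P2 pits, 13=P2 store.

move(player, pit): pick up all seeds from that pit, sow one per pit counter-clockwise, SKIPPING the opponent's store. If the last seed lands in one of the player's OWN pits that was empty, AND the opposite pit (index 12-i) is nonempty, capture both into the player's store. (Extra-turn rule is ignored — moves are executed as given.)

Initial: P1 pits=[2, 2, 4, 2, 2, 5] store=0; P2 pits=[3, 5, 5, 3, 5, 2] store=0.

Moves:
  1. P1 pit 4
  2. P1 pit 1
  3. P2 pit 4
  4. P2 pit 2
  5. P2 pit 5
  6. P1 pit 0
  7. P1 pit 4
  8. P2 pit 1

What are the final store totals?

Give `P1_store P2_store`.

Move 1: P1 pit4 -> P1=[2,2,4,2,0,6](1) P2=[3,5,5,3,5,2](0)
Move 2: P1 pit1 -> P1=[2,0,5,3,0,6](1) P2=[3,5,5,3,5,2](0)
Move 3: P2 pit4 -> P1=[3,1,6,3,0,6](1) P2=[3,5,5,3,0,3](1)
Move 4: P2 pit2 -> P1=[4,1,6,3,0,6](1) P2=[3,5,0,4,1,4](2)
Move 5: P2 pit5 -> P1=[5,2,7,3,0,6](1) P2=[3,5,0,4,1,0](3)
Move 6: P1 pit0 -> P1=[0,3,8,4,1,7](1) P2=[3,5,0,4,1,0](3)
Move 7: P1 pit4 -> P1=[0,3,8,4,0,8](1) P2=[3,5,0,4,1,0](3)
Move 8: P2 pit1 -> P1=[0,3,8,4,0,8](1) P2=[3,0,1,5,2,1](4)

Answer: 1 4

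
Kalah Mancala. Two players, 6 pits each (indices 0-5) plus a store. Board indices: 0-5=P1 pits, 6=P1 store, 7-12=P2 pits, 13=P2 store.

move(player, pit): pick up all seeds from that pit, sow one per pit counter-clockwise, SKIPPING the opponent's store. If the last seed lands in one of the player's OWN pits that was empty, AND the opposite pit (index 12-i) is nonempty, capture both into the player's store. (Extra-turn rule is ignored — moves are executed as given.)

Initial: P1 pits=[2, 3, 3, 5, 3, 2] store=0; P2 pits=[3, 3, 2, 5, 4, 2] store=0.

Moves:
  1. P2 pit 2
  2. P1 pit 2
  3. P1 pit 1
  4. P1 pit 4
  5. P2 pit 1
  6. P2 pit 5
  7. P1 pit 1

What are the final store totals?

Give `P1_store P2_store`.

Move 1: P2 pit2 -> P1=[2,3,3,5,3,2](0) P2=[3,3,0,6,5,2](0)
Move 2: P1 pit2 -> P1=[2,3,0,6,4,3](0) P2=[3,3,0,6,5,2](0)
Move 3: P1 pit1 -> P1=[2,0,1,7,5,3](0) P2=[3,3,0,6,5,2](0)
Move 4: P1 pit4 -> P1=[2,0,1,7,0,4](1) P2=[4,4,1,6,5,2](0)
Move 5: P2 pit1 -> P1=[2,0,1,7,0,4](1) P2=[4,0,2,7,6,3](0)
Move 6: P2 pit5 -> P1=[3,1,1,7,0,4](1) P2=[4,0,2,7,6,0](1)
Move 7: P1 pit1 -> P1=[3,0,2,7,0,4](1) P2=[4,0,2,7,6,0](1)

Answer: 1 1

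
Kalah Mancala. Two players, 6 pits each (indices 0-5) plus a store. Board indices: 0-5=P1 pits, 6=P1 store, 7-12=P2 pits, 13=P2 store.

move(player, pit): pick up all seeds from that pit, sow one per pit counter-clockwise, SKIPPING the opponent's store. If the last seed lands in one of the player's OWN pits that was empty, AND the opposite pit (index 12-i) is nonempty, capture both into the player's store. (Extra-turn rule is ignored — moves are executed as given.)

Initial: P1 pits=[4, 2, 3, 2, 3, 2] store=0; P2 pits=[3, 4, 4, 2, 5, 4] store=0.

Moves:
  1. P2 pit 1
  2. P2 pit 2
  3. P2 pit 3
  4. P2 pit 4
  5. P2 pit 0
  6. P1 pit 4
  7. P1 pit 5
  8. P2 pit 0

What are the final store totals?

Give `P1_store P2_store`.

Answer: 2 8

Derivation:
Move 1: P2 pit1 -> P1=[4,2,3,2,3,2](0) P2=[3,0,5,3,6,5](0)
Move 2: P2 pit2 -> P1=[5,2,3,2,3,2](0) P2=[3,0,0,4,7,6](1)
Move 3: P2 pit3 -> P1=[6,2,3,2,3,2](0) P2=[3,0,0,0,8,7](2)
Move 4: P2 pit4 -> P1=[7,3,4,3,4,3](0) P2=[3,0,0,0,0,8](3)
Move 5: P2 pit0 -> P1=[7,3,0,3,4,3](0) P2=[0,1,1,0,0,8](8)
Move 6: P1 pit4 -> P1=[7,3,0,3,0,4](1) P2=[1,2,1,0,0,8](8)
Move 7: P1 pit5 -> P1=[7,3,0,3,0,0](2) P2=[2,3,2,0,0,8](8)
Move 8: P2 pit0 -> P1=[7,3,0,3,0,0](2) P2=[0,4,3,0,0,8](8)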